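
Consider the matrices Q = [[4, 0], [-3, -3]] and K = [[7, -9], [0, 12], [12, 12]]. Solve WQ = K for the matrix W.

W = [[4, 3], [-3, -4], [0, -4]]

Right-multiplying both sides by Q⁻¹ gives W = KQ⁻¹.
det Q = -12; the adjugate gives Q⁻¹ = [[1/4, 0], [-1/4, -1/3]].
W = KQ⁻¹ = [[7, -9], [0, 12], [12, 12]] · [[1/4, 0], [-1/4, -1/3]] = [[4, 3], [-3, -4], [0, -4]].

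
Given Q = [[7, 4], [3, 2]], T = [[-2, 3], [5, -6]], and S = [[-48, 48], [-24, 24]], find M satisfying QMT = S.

Isolating M: multiply by Q⁻¹ from the left and T⁻¹ from the right, so M = Q⁻¹ST⁻¹.
det Q = 2, so Q⁻¹ = [[1, -2], [-3/2, 7/2]].
T has determinant -3; T⁻¹ = [[2, 1], [5/3, 2/3]].
Q⁻¹S = [[0, 0], [-12, 12]].
M = (Q⁻¹S)T⁻¹ = [[0, 0], [-4, -4]].

M = [[0, 0], [-4, -4]]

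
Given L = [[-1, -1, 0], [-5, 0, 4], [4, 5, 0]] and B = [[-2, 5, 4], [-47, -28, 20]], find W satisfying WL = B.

Right-multiplying both sides by L⁻¹ gives W = BL⁻¹.
det L = 4, so L⁻¹ = [[-5, 0, -1], [4, 0, 1], [-25/4, 1/4, -5/4]].
W = BL⁻¹ = [[-2, 5, 4], [-47, -28, 20]] · [[-5, 0, -1], [4, 0, 1], [-25/4, 1/4, -5/4]] = [[5, 1, 2], [-2, 5, -6]].

W = [[5, 1, 2], [-2, 5, -6]]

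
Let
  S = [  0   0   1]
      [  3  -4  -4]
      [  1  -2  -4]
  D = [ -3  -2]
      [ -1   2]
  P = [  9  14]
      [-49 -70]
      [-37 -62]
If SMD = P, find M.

M = [[3, 2], [1, 2], [-4, 3]]

Left-multiply by S⁻¹ and right-multiply by D⁻¹: M = S⁻¹PD⁻¹.
det S = -2, so S⁻¹ = [[-4, 1, -2], [-4, 1/2, -3/2], [1, 0, 0]].
D has determinant -8; D⁻¹ = [[-1/4, -1/4], [-1/8, 3/8]].
S⁻¹P = [[-11, -2], [-5, 2], [9, 14]].
M = (S⁻¹P)D⁻¹ = [[3, 2], [1, 2], [-4, 3]].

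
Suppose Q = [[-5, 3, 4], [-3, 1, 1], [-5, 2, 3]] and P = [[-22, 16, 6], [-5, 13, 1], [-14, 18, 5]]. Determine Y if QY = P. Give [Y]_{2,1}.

-5

Q is on the left of Y, so left-multiply by Q⁻¹: Y = Q⁻¹P.
det Q = 3, so Q⁻¹ = [[1/3, -1/3, -1/3], [4/3, 5/3, -7/3], [-1/3, -5/3, 4/3]].
Y = Q⁻¹P = [[1/3, -1/3, -1/3], [4/3, 5/3, -7/3], [-1/3, -5/3, 4/3]] · [[-22, 16, 6], [-5, 13, 1], [-14, 18, 5]] = [[-1, -5, 0], [-5, 1, -2], [-3, -3, 3]].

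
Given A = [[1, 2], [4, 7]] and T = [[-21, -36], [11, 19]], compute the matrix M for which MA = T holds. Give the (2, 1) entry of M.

-1

A is on the right of M, so right-multiply by A⁻¹: M = TA⁻¹.
det A = -1, so A⁻¹ = [[-7, 2], [4, -1]].
M = TA⁻¹ = [[-21, -36], [11, 19]] · [[-7, 2], [4, -1]] = [[3, -6], [-1, 3]].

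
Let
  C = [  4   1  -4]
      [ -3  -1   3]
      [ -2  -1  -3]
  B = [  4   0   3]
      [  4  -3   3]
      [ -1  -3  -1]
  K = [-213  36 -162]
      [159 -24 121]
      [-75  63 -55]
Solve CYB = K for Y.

Y = C⁻¹KB⁻¹ (apply C⁻¹ on the left and B⁻¹ on the right).
det C = 5, so C⁻¹ = [[6/5, 7/5, -1/5], [-3, -4, 0], [1/5, 2/5, -1/5]].
B has determinant 3; B⁻¹ = [[4, -3, 3], [1/3, -1/3, 0], [-5, 4, -4]].
C⁻¹K = [[-18, -3, -14], [3, -12, 2], [36, -15, 27]].
Y = (C⁻¹K)B⁻¹ = [[-3, -1, 2], [-2, 3, 1], [4, 5, 0]].

Y = [[-3, -1, 2], [-2, 3, 1], [4, 5, 0]]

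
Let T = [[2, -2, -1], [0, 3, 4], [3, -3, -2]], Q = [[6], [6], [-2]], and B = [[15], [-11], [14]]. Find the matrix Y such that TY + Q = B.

TY = B − Q = [[9], [-17], [16]].
Since T multiplies Y on the left, Y = T⁻¹(B − Q).
det T = -3; the adjugate gives T⁻¹ = [[-2, 1/3, 5/3], [-4, 1/3, 8/3], [3, 0, -2]].
Y = T⁻¹(B − Q) = [[3], [1], [-5]].

Y = [[3], [1], [-5]]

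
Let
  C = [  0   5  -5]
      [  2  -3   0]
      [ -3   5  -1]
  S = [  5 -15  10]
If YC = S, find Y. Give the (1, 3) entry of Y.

-5

Since C sits to the right of Y, Y = SC⁻¹.
C has determinant 5; C⁻¹ = [[3/5, -4, -3], [2/5, -3, -2], [1/5, -3, -2]].
Y = SC⁻¹ = [[5, -15, 10]] · [[3/5, -4, -3], [2/5, -3, -2], [1/5, -3, -2]] = [[-1, -5, -5]].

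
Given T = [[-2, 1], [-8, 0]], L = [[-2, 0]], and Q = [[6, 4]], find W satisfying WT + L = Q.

W = [[4, -2]]

WT = Q − L = [[8, 4]].
Since T sits to the right of W, W = (Q − L)T⁻¹.
T has determinant 8; T⁻¹ = [[0, -1/8], [1, -1/4]].
W = (Q − L)T⁻¹ = [[4, -2]].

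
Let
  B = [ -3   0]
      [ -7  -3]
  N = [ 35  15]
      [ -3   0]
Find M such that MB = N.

Right-multiplying both sides by B⁻¹ gives M = NB⁻¹.
det B = 9; the adjugate gives B⁻¹ = [[-1/3, 0], [7/9, -1/3]].
M = NB⁻¹ = [[35, 15], [-3, 0]] · [[-1/3, 0], [7/9, -1/3]] = [[0, -5], [1, 0]].

M = [[0, -5], [1, 0]]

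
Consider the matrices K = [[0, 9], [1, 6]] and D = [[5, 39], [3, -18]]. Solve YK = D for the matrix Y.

Y = [[1, 5], [-4, 3]]

Right-multiplying both sides by K⁻¹ gives Y = DK⁻¹.
det K = -9, so K⁻¹ = [[-2/3, 1], [1/9, 0]].
Y = DK⁻¹ = [[5, 39], [3, -18]] · [[-2/3, 1], [1/9, 0]] = [[1, 5], [-4, 3]].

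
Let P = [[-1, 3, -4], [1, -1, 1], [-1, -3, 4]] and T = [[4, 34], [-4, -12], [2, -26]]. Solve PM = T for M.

Left-multiplying both sides by P⁻¹ gives M = P⁻¹T.
det P = 2, so P⁻¹ = [[-1/2, 0, -1/2], [-5/2, -4, -3/2], [-2, -3, -1]].
M = P⁻¹T = [[-1/2, 0, -1/2], [-5/2, -4, -3/2], [-2, -3, -1]] · [[4, 34], [-4, -12], [2, -26]] = [[-3, -4], [3, 2], [2, -6]].

M = [[-3, -4], [3, 2], [2, -6]]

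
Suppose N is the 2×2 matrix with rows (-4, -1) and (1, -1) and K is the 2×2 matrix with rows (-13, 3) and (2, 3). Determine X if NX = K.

Left-multiplying both sides by N⁻¹ gives X = N⁻¹K.
N has determinant 5; N⁻¹ = [[-1/5, 1/5], [-1/5, -4/5]].
X = N⁻¹K = [[-1/5, 1/5], [-1/5, -4/5]] · [[-13, 3], [2, 3]] = [[3, 0], [1, -3]].

X = [[3, 0], [1, -3]]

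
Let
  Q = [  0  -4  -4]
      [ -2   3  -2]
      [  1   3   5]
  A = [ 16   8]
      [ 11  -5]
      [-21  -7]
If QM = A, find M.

M = [[1, -3], [1, -3], [-5, 1]]

Since Q multiplies M on the left, M = Q⁻¹A.
Q has determinant 4; Q⁻¹ = [[21/4, 2, 5], [2, 1, 2], [-9/4, -1, -2]].
M = Q⁻¹A = [[21/4, 2, 5], [2, 1, 2], [-9/4, -1, -2]] · [[16, 8], [11, -5], [-21, -7]] = [[1, -3], [1, -3], [-5, 1]].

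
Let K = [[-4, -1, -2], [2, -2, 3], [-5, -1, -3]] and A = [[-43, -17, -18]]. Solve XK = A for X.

X = [[6, 3, 5]]

K is on the right of X, so right-multiply by K⁻¹: X = AK⁻¹.
det K = -3, so K⁻¹ = [[-3, 1/3, 7/3], [3, -2/3, -8/3], [4, -1/3, -10/3]].
X = AK⁻¹ = [[-43, -17, -18]] · [[-3, 1/3, 7/3], [3, -2/3, -8/3], [4, -1/3, -10/3]] = [[6, 3, 5]].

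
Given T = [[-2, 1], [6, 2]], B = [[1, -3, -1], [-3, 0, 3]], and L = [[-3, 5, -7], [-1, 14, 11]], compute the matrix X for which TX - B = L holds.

X = [[0, 1, 3], [-2, 4, -2]]

TX = L + B = [[-2, 2, -8], [-4, 14, 14]].
T is on the left of X, so left-multiply by T⁻¹: X = T⁻¹(L + B).
T has determinant -10; T⁻¹ = [[-1/5, 1/10], [3/5, 1/5]].
X = T⁻¹(L + B) = [[0, 1, 3], [-2, 4, -2]].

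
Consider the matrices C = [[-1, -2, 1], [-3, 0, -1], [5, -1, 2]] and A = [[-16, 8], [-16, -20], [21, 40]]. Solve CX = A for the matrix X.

C is on the left of X, so left-multiply by C⁻¹: X = C⁻¹A.
det C = 2; the adjugate gives C⁻¹ = [[-1/2, 3/2, 1], [1/2, -7/2, -2], [3/2, -11/2, -3]].
X = C⁻¹A = [[-1/2, 3/2, 1], [1/2, -7/2, -2], [3/2, -11/2, -3]] · [[-16, 8], [-16, -20], [21, 40]] = [[5, 6], [6, -6], [1, 2]].

X = [[5, 6], [6, -6], [1, 2]]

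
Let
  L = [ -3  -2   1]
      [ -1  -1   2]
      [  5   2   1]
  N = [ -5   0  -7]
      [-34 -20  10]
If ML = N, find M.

M = [[-1, -2, -2], [5, 4, -3]]

Since L sits to the right of M, M = NL⁻¹.
L has determinant -4; L⁻¹ = [[5/4, -1, 3/4], [-11/4, 2, -5/4], [-3/4, 1, -1/4]].
M = NL⁻¹ = [[-5, 0, -7], [-34, -20, 10]] · [[5/4, -1, 3/4], [-11/4, 2, -5/4], [-3/4, 1, -1/4]] = [[-1, -2, -2], [5, 4, -3]].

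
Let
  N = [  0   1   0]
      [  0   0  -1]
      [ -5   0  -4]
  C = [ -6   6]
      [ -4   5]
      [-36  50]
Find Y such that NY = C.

Y = [[4, -6], [-6, 6], [4, -5]]

N is on the left of Y, so left-multiply by N⁻¹: Y = N⁻¹C.
det N = 5, so N⁻¹ = [[0, 4/5, -1/5], [1, 0, 0], [0, -1, 0]].
Y = N⁻¹C = [[0, 4/5, -1/5], [1, 0, 0], [0, -1, 0]] · [[-6, 6], [-4, 5], [-36, 50]] = [[4, -6], [-6, 6], [4, -5]].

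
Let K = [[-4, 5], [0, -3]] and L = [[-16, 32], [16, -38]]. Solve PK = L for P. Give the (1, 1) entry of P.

4

Right-multiplying both sides by K⁻¹ gives P = LK⁻¹.
det K = 12, so K⁻¹ = [[-1/4, -5/12], [0, -1/3]].
P = LK⁻¹ = [[-16, 32], [16, -38]] · [[-1/4, -5/12], [0, -1/3]] = [[4, -4], [-4, 6]].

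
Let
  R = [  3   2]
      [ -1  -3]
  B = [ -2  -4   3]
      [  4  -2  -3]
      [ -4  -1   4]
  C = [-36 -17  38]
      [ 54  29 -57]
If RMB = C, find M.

Left-multiply by R⁻¹ and right-multiply by B⁻¹: M = R⁻¹CB⁻¹.
det R = -7, so R⁻¹ = [[3/7, 2/7], [-1/7, -3/7]].
det B = 2; the adjugate gives B⁻¹ = [[-11/2, 13/2, 9], [-2, 2, 3], [-6, 7, 10]].
R⁻¹C = [[0, 1, 0], [-18, -10, 19]].
M = (R⁻¹C)B⁻¹ = [[-2, 2, 3], [5, -4, -2]].

M = [[-2, 2, 3], [5, -4, -2]]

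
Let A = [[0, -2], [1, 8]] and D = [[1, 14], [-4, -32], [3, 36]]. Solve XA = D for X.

X = [[-3, 1], [0, -4], [-6, 3]]

Since A sits to the right of X, X = DA⁻¹.
det A = 2, so A⁻¹ = [[4, 1], [-1/2, 0]].
X = DA⁻¹ = [[1, 14], [-4, -32], [3, 36]] · [[4, 1], [-1/2, 0]] = [[-3, 1], [0, -4], [-6, 3]].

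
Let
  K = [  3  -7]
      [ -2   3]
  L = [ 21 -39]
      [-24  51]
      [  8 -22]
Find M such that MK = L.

Right-multiplying both sides by K⁻¹ gives M = LK⁻¹.
det K = -5, so K⁻¹ = [[-3/5, -7/5], [-2/5, -3/5]].
M = LK⁻¹ = [[21, -39], [-24, 51], [8, -22]] · [[-3/5, -7/5], [-2/5, -3/5]] = [[3, -6], [-6, 3], [4, 2]].

M = [[3, -6], [-6, 3], [4, 2]]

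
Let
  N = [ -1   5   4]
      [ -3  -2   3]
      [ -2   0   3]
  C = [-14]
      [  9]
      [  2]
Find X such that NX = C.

Since N multiplies X on the left, X = N⁻¹C.
N has determinant 5; N⁻¹ = [[-6/5, -3, 23/5], [3/5, 1, -9/5], [-4/5, -2, 17/5]].
X = N⁻¹C = [[-6/5, -3, 23/5], [3/5, 1, -9/5], [-4/5, -2, 17/5]] · [[-14], [9], [2]] = [[-1], [-3], [0]].

X = [[-1], [-3], [0]]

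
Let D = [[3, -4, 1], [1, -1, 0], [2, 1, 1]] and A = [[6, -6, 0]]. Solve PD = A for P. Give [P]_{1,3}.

0

D is on the right of P, so right-multiply by D⁻¹: P = AD⁻¹.
det D = 4; the adjugate gives D⁻¹ = [[-1/4, 5/4, 1/4], [-1/4, 1/4, 1/4], [3/4, -11/4, 1/4]].
P = AD⁻¹ = [[6, -6, 0]] · [[-1/4, 5/4, 1/4], [-1/4, 1/4, 1/4], [3/4, -11/4, 1/4]] = [[0, 6, 0]].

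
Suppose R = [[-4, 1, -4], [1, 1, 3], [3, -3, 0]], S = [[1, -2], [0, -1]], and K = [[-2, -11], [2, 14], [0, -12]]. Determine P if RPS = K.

P = R⁻¹KS⁻¹ (apply R⁻¹ on the left and S⁻¹ on the right).
R has determinant -3; R⁻¹ = [[-3, -4, -7/3], [-3, -4, -8/3], [2, 3, 5/3]].
det S = -1, so S⁻¹ = [[1, -2], [0, -1]].
R⁻¹K = [[-2, 5], [-2, 9], [2, 0]].
P = (R⁻¹K)S⁻¹ = [[-2, -1], [-2, -5], [2, -4]].

P = [[-2, -1], [-2, -5], [2, -4]]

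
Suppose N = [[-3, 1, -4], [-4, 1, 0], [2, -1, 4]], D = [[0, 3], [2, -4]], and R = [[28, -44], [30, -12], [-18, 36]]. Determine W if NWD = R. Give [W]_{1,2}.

Isolating W: multiply by N⁻¹ from the left and D⁻¹ from the right, so W = N⁻¹RD⁻¹.
det N = -4, so N⁻¹ = [[-1, 0, -1], [-4, 1, -4], [-1/2, 1/4, -1/4]].
det D = -6, so D⁻¹ = [[2/3, 1/2], [1/3, 0]].
N⁻¹R = [[-10, 8], [-10, 20], [-2, 10]].
W = (N⁻¹R)D⁻¹ = [[-4, -5], [0, -5], [2, -1]].

-5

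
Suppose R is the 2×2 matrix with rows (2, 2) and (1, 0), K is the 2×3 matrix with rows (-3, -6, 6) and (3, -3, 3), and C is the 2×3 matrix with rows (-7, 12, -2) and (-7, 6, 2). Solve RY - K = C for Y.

Y = [[-4, 3, 5], [-1, 0, -3]]

RY = C + K = [[-10, 6, 4], [-4, 3, 5]].
R is on the left of Y, so left-multiply by R⁻¹: Y = R⁻¹(C + K).
det R = -2, so R⁻¹ = [[0, 1], [1/2, -1]].
Y = R⁻¹(C + K) = [[-4, 3, 5], [-1, 0, -3]].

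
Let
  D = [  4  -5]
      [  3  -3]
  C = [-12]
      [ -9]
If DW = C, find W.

W = [[-3], [0]]

Left-multiplying both sides by D⁻¹ gives W = D⁻¹C.
det D = 3, so D⁻¹ = [[-1, 5/3], [-1, 4/3]].
W = D⁻¹C = [[-1, 5/3], [-1, 4/3]] · [[-12], [-9]] = [[-3], [0]].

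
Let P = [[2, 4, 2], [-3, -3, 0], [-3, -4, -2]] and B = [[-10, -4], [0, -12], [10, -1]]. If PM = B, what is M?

M = [[0, 5], [0, -1], [-5, -5]]

Left-multiplying both sides by P⁻¹ gives M = P⁻¹B.
det P = -6; the adjugate gives P⁻¹ = [[-1, 0, -1], [1, -1/3, 1], [-1/2, 2/3, -1]].
M = P⁻¹B = [[-1, 0, -1], [1, -1/3, 1], [-1/2, 2/3, -1]] · [[-10, -4], [0, -12], [10, -1]] = [[0, 5], [0, -1], [-5, -5]].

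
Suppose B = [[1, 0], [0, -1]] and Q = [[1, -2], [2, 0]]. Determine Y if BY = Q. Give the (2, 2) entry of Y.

B is on the left of Y, so left-multiply by B⁻¹: Y = B⁻¹Q.
B has determinant -1; B⁻¹ = [[1, 0], [0, -1]].
Y = B⁻¹Q = [[1, 0], [0, -1]] · [[1, -2], [2, 0]] = [[1, -2], [-2, 0]].

0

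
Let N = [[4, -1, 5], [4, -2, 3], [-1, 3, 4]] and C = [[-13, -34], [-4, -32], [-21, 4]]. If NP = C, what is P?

Since N multiplies P on the left, P = N⁻¹C.
det N = 1, so N⁻¹ = [[-17, 19, 7], [-19, 21, 8], [10, -11, -4]].
P = N⁻¹C = [[-17, 19, 7], [-19, 21, 8], [10, -11, -4]] · [[-13, -34], [-4, -32], [-21, 4]] = [[-2, -2], [-5, 6], [-2, -4]].

P = [[-2, -2], [-5, 6], [-2, -4]]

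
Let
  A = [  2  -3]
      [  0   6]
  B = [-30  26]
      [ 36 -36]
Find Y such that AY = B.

Since A multiplies Y on the left, Y = A⁻¹B.
det A = 12; the adjugate gives A⁻¹ = [[1/2, 1/4], [0, 1/6]].
Y = A⁻¹B = [[1/2, 1/4], [0, 1/6]] · [[-30, 26], [36, -36]] = [[-6, 4], [6, -6]].

Y = [[-6, 4], [6, -6]]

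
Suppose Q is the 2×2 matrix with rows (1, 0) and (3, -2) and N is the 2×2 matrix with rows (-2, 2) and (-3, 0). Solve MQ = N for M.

M = [[1, -1], [-3, 0]]

Right-multiplying both sides by Q⁻¹ gives M = NQ⁻¹.
det Q = -2, so Q⁻¹ = [[1, 0], [3/2, -1/2]].
M = NQ⁻¹ = [[-2, 2], [-3, 0]] · [[1, 0], [3/2, -1/2]] = [[1, -1], [-3, 0]].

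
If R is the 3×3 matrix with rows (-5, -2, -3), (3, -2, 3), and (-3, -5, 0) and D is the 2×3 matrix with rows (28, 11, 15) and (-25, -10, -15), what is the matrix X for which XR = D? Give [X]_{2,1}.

5

R is on the right of X, so right-multiply by R⁻¹: X = DR⁻¹.
det R = 6, so R⁻¹ = [[5/2, 5/2, -2], [-3/2, -3/2, 1], [-7/2, -19/6, 8/3]].
X = DR⁻¹ = [[28, 11, 15], [-25, -10, -15]] · [[5/2, 5/2, -2], [-3/2, -3/2, 1], [-7/2, -19/6, 8/3]] = [[1, 6, -5], [5, 0, 0]].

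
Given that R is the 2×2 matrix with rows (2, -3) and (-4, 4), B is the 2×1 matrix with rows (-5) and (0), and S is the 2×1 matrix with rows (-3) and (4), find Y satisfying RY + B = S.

Y = [[-5], [-4]]

RY = S − B = [[2], [4]].
Left-multiplying both sides by R⁻¹ gives Y = R⁻¹(S − B).
R has determinant -4; R⁻¹ = [[-1, -3/4], [-1, -1/2]].
Y = R⁻¹(S − B) = [[-5], [-4]].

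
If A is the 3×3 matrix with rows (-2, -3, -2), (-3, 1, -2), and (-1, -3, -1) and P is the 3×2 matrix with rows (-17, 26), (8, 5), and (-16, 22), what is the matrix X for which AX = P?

X = [[-5, -3], [5, -6], [6, -1]]

Since A multiplies X on the left, X = A⁻¹P.
A has determinant -3; A⁻¹ = [[7/3, -1, -8/3], [1/3, 0, -2/3], [-10/3, 1, 11/3]].
X = A⁻¹P = [[7/3, -1, -8/3], [1/3, 0, -2/3], [-10/3, 1, 11/3]] · [[-17, 26], [8, 5], [-16, 22]] = [[-5, -3], [5, -6], [6, -1]].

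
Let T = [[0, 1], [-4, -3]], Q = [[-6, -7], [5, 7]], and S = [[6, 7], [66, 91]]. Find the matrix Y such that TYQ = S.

Left-multiply by T⁻¹ and right-multiply by Q⁻¹: Y = T⁻¹SQ⁻¹.
T has determinant 4; T⁻¹ = [[-3/4, -1/4], [1, 0]].
Q has determinant -7; Q⁻¹ = [[-1, -1], [5/7, 6/7]].
T⁻¹S = [[-21, -28], [6, 7]].
Y = (T⁻¹S)Q⁻¹ = [[1, -3], [-1, 0]].

Y = [[1, -3], [-1, 0]]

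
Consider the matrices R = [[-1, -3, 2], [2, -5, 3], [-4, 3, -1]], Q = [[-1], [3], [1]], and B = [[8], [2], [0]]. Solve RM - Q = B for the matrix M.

M = [[-2], [-3], [-2]]

RM = B + Q = [[7], [5], [1]].
R is on the left of M, so left-multiply by R⁻¹: M = R⁻¹(B + Q).
det R = 6, so R⁻¹ = [[-2/3, 1/2, 1/6], [-5/3, 3/2, 7/6], [-7/3, 5/2, 11/6]].
M = R⁻¹(B + Q) = [[-2], [-3], [-2]].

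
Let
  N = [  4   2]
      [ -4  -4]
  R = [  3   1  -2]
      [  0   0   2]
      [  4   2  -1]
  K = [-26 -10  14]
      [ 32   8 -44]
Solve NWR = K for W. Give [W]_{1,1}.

Left-multiply by N⁻¹ and right-multiply by R⁻¹: W = N⁻¹KR⁻¹.
N has determinant -8; N⁻¹ = [[1/2, 1/4], [-1/2, -1/2]].
R has determinant -4; R⁻¹ = [[1, 3/4, -1/2], [-2, -5/4, 3/2], [0, 1/2, 0]].
N⁻¹K = [[-5, -3, -4], [-3, 1, 15]].
W = (N⁻¹K)R⁻¹ = [[1, -2, -2], [-5, 4, 3]].

1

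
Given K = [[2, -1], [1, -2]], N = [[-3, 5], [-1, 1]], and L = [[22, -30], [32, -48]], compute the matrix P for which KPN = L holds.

P = K⁻¹LN⁻¹ (apply K⁻¹ on the left and N⁻¹ on the right).
det K = -3, so K⁻¹ = [[2/3, -1/3], [1/3, -2/3]].
det N = 2; the adjugate gives N⁻¹ = [[1/2, -5/2], [1/2, -3/2]].
K⁻¹L = [[4, -4], [-14, 22]].
P = (K⁻¹L)N⁻¹ = [[0, -4], [4, 2]].

P = [[0, -4], [4, 2]]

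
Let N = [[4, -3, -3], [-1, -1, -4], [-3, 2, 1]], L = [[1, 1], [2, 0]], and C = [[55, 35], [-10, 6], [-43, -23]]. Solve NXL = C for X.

X = N⁻¹CL⁻¹ (apply N⁻¹ on the left and L⁻¹ on the right).
N has determinant 4; N⁻¹ = [[7/4, -3/4, 9/4], [13/4, -5/4, 19/4], [-5/4, 1/4, -7/4]].
det L = -2, so L⁻¹ = [[0, 1/2], [1, -1/2]].
N⁻¹C = [[7, 5], [-13, -3], [4, -2]].
X = (N⁻¹C)L⁻¹ = [[5, 1], [-3, -5], [-2, 3]].

X = [[5, 1], [-3, -5], [-2, 3]]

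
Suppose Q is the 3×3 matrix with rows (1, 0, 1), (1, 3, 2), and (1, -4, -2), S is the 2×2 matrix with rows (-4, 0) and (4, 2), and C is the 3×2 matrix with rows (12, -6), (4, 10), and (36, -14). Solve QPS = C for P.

P = Q⁻¹CS⁻¹ (apply Q⁻¹ on the left and S⁻¹ on the right).
Q has determinant -5; Q⁻¹ = [[-2/5, 4/5, 3/5], [-4/5, 3/5, 1/5], [7/5, -4/5, -3/5]].
det S = -8; the adjugate gives S⁻¹ = [[-1/4, 0], [1/2, 1/2]].
Q⁻¹C = [[20, 2], [0, 8], [-8, -8]].
P = (Q⁻¹C)S⁻¹ = [[-4, 1], [4, 4], [-2, -4]].

P = [[-4, 1], [4, 4], [-2, -4]]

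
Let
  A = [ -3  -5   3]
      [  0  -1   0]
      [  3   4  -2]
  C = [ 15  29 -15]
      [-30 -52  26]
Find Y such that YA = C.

Y = [[-5, -4, 0], [6, 6, -4]]

A is on the right of Y, so right-multiply by A⁻¹: Y = CA⁻¹.
A has determinant 3; A⁻¹ = [[2/3, 2/3, 1], [0, -1, 0], [1, -1, 1]].
Y = CA⁻¹ = [[15, 29, -15], [-30, -52, 26]] · [[2/3, 2/3, 1], [0, -1, 0], [1, -1, 1]] = [[-5, -4, 0], [6, 6, -4]].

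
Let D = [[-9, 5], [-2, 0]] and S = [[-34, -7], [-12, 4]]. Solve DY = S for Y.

Y = [[6, -2], [4, -5]]

Left-multiplying both sides by D⁻¹ gives Y = D⁻¹S.
D has determinant 10; D⁻¹ = [[0, -1/2], [1/5, -9/10]].
Y = D⁻¹S = [[0, -1/2], [1/5, -9/10]] · [[-34, -7], [-12, 4]] = [[6, -2], [4, -5]].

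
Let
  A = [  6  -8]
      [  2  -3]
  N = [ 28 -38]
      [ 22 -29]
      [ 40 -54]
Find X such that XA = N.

X = [[4, 2], [4, -1], [6, 2]]

Since A sits to the right of X, X = NA⁻¹.
det A = -2, so A⁻¹ = [[3/2, -4], [1, -3]].
X = NA⁻¹ = [[28, -38], [22, -29], [40, -54]] · [[3/2, -4], [1, -3]] = [[4, 2], [4, -1], [6, 2]].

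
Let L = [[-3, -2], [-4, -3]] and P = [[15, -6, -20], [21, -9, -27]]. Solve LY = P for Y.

Since L multiplies Y on the left, Y = L⁻¹P.
det L = 1; the adjugate gives L⁻¹ = [[-3, 2], [4, -3]].
Y = L⁻¹P = [[-3, 2], [4, -3]] · [[15, -6, -20], [21, -9, -27]] = [[-3, 0, 6], [-3, 3, 1]].

Y = [[-3, 0, 6], [-3, 3, 1]]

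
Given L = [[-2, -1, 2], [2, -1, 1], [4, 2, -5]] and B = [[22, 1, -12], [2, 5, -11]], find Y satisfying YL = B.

Since L sits to the right of Y, Y = BL⁻¹.
L has determinant -4; L⁻¹ = [[-3/4, 1/4, -1/4], [-7/2, -1/2, -3/2], [-2, 0, -1]].
Y = BL⁻¹ = [[22, 1, -12], [2, 5, -11]] · [[-3/4, 1/4, -1/4], [-7/2, -1/2, -3/2], [-2, 0, -1]] = [[4, 5, 5], [3, -2, 3]].

Y = [[4, 5, 5], [3, -2, 3]]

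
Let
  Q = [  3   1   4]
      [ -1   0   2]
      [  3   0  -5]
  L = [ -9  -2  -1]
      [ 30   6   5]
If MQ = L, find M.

M = [[-2, 6, 1], [6, 3, 5]]

Q is on the right of M, so right-multiply by Q⁻¹: M = LQ⁻¹.
det Q = 1, so Q⁻¹ = [[0, 5, 2], [1, -27, -10], [0, 3, 1]].
M = LQ⁻¹ = [[-9, -2, -1], [30, 6, 5]] · [[0, 5, 2], [1, -27, -10], [0, 3, 1]] = [[-2, 6, 1], [6, 3, 5]].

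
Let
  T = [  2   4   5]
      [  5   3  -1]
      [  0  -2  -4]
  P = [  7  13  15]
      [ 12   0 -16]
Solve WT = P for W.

W = [[6, -1, 4], [-4, 4, -2]]

Right-multiplying both sides by T⁻¹ gives W = PT⁻¹.
T has determinant 2; T⁻¹ = [[-7, 3, -19/2], [10, -4, 27/2], [-5, 2, -7]].
W = PT⁻¹ = [[7, 13, 15], [12, 0, -16]] · [[-7, 3, -19/2], [10, -4, 27/2], [-5, 2, -7]] = [[6, -1, 4], [-4, 4, -2]].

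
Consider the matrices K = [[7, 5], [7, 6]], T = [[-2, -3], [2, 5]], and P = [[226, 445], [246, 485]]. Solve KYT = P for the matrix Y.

Y = K⁻¹PT⁻¹ (apply K⁻¹ on the left and T⁻¹ on the right).
det K = 7, so K⁻¹ = [[6/7, -5/7], [-1, 1]].
det T = -4; the adjugate gives T⁻¹ = [[-5/4, -3/4], [1/2, 1/2]].
K⁻¹P = [[18, 35], [20, 40]].
Y = (K⁻¹P)T⁻¹ = [[-5, 4], [-5, 5]].

Y = [[-5, 4], [-5, 5]]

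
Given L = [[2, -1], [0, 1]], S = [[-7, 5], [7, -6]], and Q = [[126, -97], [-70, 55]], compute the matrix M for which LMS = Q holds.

M = [[-3, 1], [5, -5]]

Left-multiply by L⁻¹ and right-multiply by S⁻¹: M = L⁻¹QS⁻¹.
det L = 2; the adjugate gives L⁻¹ = [[1/2, 1/2], [0, 1]].
det S = 7; the adjugate gives S⁻¹ = [[-6/7, -5/7], [-1, -1]].
L⁻¹Q = [[28, -21], [-70, 55]].
M = (L⁻¹Q)S⁻¹ = [[-3, 1], [5, -5]].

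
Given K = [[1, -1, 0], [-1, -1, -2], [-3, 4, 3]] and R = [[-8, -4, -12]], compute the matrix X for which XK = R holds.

K is on the right of X, so right-multiply by K⁻¹: X = RK⁻¹.
K has determinant -4; K⁻¹ = [[-5/4, -3/4, -1/2], [-9/4, -3/4, -1/2], [7/4, 1/4, 1/2]].
X = RK⁻¹ = [[-8, -4, -12]] · [[-5/4, -3/4, -1/2], [-9/4, -3/4, -1/2], [7/4, 1/4, 1/2]] = [[-2, 6, 0]].

X = [[-2, 6, 0]]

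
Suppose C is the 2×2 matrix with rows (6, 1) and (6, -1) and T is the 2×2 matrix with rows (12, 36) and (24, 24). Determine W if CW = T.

Since C multiplies W on the left, W = C⁻¹T.
det C = -12; the adjugate gives C⁻¹ = [[1/12, 1/12], [1/2, -1/2]].
W = C⁻¹T = [[1/12, 1/12], [1/2, -1/2]] · [[12, 36], [24, 24]] = [[3, 5], [-6, 6]].

W = [[3, 5], [-6, 6]]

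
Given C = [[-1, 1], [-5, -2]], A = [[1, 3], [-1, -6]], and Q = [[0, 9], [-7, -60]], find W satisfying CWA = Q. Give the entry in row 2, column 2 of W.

Isolating W: multiply by C⁻¹ from the left and A⁻¹ from the right, so W = C⁻¹QA⁻¹.
det C = 7, so C⁻¹ = [[-2/7, -1/7], [5/7, -1/7]].
det A = -3, so A⁻¹ = [[2, 1], [-1/3, -1/3]].
C⁻¹Q = [[1, 6], [1, 15]].
W = (C⁻¹Q)A⁻¹ = [[0, -1], [-3, -4]].

-4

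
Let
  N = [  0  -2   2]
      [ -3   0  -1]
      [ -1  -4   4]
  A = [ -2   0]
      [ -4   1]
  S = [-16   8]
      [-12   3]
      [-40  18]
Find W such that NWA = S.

W = N⁻¹SA⁻¹ (apply N⁻¹ on the left and A⁻¹ on the right).
det N = -2; the adjugate gives N⁻¹ = [[2, 0, -1], [-13/2, -1, 3], [-6, -1, 3]].
det A = -2, so A⁻¹ = [[-1/2, 0], [-2, 1]].
N⁻¹S = [[8, -2], [-4, -1], [-12, 3]].
W = (N⁻¹S)A⁻¹ = [[0, -2], [4, -1], [0, 3]].

W = [[0, -2], [4, -1], [0, 3]]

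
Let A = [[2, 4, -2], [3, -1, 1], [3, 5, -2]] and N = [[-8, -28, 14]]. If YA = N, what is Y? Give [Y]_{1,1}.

-4

A is on the right of Y, so right-multiply by A⁻¹: Y = NA⁻¹.
A has determinant -6; A⁻¹ = [[1/2, 1/3, -1/3], [-3/2, -1/3, 4/3], [-3, -1/3, 7/3]].
Y = NA⁻¹ = [[-8, -28, 14]] · [[1/2, 1/3, -1/3], [-3/2, -1/3, 4/3], [-3, -1/3, 7/3]] = [[-4, 2, -2]].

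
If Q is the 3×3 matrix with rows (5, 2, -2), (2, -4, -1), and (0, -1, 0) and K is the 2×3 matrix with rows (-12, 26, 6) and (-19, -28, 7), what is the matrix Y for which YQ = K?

Since Q sits to the right of Y, Y = KQ⁻¹.
det Q = -1, so Q⁻¹ = [[1, -2, 10], [0, 0, -1], [2, -5, 24]].
Y = KQ⁻¹ = [[-12, 26, 6], [-19, -28, 7]] · [[1, -2, 10], [0, 0, -1], [2, -5, 24]] = [[0, -6, -2], [-5, 3, 6]].

Y = [[0, -6, -2], [-5, 3, 6]]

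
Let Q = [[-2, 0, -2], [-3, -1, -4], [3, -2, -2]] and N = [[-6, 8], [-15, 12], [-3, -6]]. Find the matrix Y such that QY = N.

Y = [[3, -2], [6, 2], [0, -2]]

Left-multiplying both sides by Q⁻¹ gives Y = Q⁻¹N.
det Q = -6, so Q⁻¹ = [[1, -2/3, 1/3], [3, -5/3, 1/3], [-3/2, 2/3, -1/3]].
Y = Q⁻¹N = [[1, -2/3, 1/3], [3, -5/3, 1/3], [-3/2, 2/3, -1/3]] · [[-6, 8], [-15, 12], [-3, -6]] = [[3, -2], [6, 2], [0, -2]].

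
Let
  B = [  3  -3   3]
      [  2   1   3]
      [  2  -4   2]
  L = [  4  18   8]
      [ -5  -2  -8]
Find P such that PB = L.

B is on the right of P, so right-multiply by B⁻¹: P = LB⁻¹.
B has determinant 6; B⁻¹ = [[7/3, -1, -2], [1/3, 0, -1/2], [-5/3, 1, 3/2]].
P = LB⁻¹ = [[4, 18, 8], [-5, -2, -8]] · [[7/3, -1, -2], [1/3, 0, -1/2], [-5/3, 1, 3/2]] = [[2, 4, -5], [1, -3, -1]].

P = [[2, 4, -5], [1, -3, -1]]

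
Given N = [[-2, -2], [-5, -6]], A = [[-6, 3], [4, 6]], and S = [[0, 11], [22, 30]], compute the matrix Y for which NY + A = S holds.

NY = S − A = [[6, 8], [18, 24]].
N is on the left of Y, so left-multiply by N⁻¹: Y = N⁻¹(S − A).
det N = 2; the adjugate gives N⁻¹ = [[-3, 1], [5/2, -1]].
Y = N⁻¹(S − A) = [[0, 0], [-3, -4]].

Y = [[0, 0], [-3, -4]]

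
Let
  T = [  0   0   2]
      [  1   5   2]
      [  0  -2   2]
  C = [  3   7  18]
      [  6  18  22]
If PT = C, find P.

Since T sits to the right of P, P = CT⁻¹.
det T = -4, so T⁻¹ = [[-7/2, 1, 5/2], [1/2, 0, -1/2], [1/2, 0, 0]].
P = CT⁻¹ = [[3, 7, 18], [6, 18, 22]] · [[-7/2, 1, 5/2], [1/2, 0, -1/2], [1/2, 0, 0]] = [[2, 3, 4], [-1, 6, 6]].

P = [[2, 3, 4], [-1, 6, 6]]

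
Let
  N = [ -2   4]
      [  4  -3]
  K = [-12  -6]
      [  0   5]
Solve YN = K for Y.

Y = [[-6, -6], [2, 1]]

N is on the right of Y, so right-multiply by N⁻¹: Y = KN⁻¹.
det N = -10, so N⁻¹ = [[3/10, 2/5], [2/5, 1/5]].
Y = KN⁻¹ = [[-12, -6], [0, 5]] · [[3/10, 2/5], [2/5, 1/5]] = [[-6, -6], [2, 1]].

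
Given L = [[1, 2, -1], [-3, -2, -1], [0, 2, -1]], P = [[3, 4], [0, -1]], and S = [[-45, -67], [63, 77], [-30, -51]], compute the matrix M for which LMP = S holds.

M = L⁻¹SP⁻¹ (apply L⁻¹ on the left and P⁻¹ on the right).
L has determinant 4; L⁻¹ = [[1, 0, -1], [-3/4, -1/4, 1], [-3/2, -1/2, 1]].
det P = -3, so P⁻¹ = [[1/3, 4/3], [0, -1]].
L⁻¹S = [[-15, -16], [-12, -20], [6, 11]].
M = (L⁻¹S)P⁻¹ = [[-5, -4], [-4, 4], [2, -3]].

M = [[-5, -4], [-4, 4], [2, -3]]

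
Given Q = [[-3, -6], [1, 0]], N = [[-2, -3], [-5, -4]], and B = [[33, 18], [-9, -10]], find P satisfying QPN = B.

Isolating P: multiply by Q⁻¹ from the left and N⁻¹ from the right, so P = Q⁻¹BN⁻¹.
det Q = 6, so Q⁻¹ = [[0, 1], [-1/6, -1/2]].
det N = -7; the adjugate gives N⁻¹ = [[4/7, -3/7], [-5/7, 2/7]].
Q⁻¹B = [[-9, -10], [-1, 2]].
P = (Q⁻¹B)N⁻¹ = [[2, 1], [-2, 1]].

P = [[2, 1], [-2, 1]]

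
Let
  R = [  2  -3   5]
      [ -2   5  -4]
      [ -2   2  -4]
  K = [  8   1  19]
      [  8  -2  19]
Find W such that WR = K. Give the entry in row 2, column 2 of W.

3

Right-multiplying both sides by R⁻¹ gives W = KR⁻¹.
R has determinant 6; R⁻¹ = [[-2, -1/3, -13/6], [0, 1/3, -1/3], [1, 1/3, 2/3]].
W = KR⁻¹ = [[8, 1, 19], [8, -2, 19]] · [[-2, -1/3, -13/6], [0, 1/3, -1/3], [1, 1/3, 2/3]] = [[3, 4, -5], [3, 3, -4]].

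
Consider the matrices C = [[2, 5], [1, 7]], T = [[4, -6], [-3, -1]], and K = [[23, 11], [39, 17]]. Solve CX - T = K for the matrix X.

CX = K + T = [[27, 5], [36, 16]].
C is on the left of X, so left-multiply by C⁻¹: X = C⁻¹(K + T).
det C = 9; the adjugate gives C⁻¹ = [[7/9, -5/9], [-1/9, 2/9]].
X = C⁻¹(K + T) = [[1, -5], [5, 3]].

X = [[1, -5], [5, 3]]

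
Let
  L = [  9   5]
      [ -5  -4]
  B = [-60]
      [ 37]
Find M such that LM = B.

M = [[-5], [-3]]

Since L multiplies M on the left, M = L⁻¹B.
L has determinant -11; L⁻¹ = [[4/11, 5/11], [-5/11, -9/11]].
M = L⁻¹B = [[4/11, 5/11], [-5/11, -9/11]] · [[-60], [37]] = [[-5], [-3]].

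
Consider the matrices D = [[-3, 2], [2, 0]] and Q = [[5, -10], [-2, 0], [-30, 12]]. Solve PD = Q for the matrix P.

P = [[-5, -5], [0, -1], [6, -6]]

Right-multiplying both sides by D⁻¹ gives P = QD⁻¹.
det D = -4, so D⁻¹ = [[0, 1/2], [1/2, 3/4]].
P = QD⁻¹ = [[5, -10], [-2, 0], [-30, 12]] · [[0, 1/2], [1/2, 3/4]] = [[-5, -5], [0, -1], [6, -6]].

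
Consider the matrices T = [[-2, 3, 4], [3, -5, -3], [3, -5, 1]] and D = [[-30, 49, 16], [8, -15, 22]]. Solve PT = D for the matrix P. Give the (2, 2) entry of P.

1

Since T sits to the right of P, P = DT⁻¹.
det T = 4, so T⁻¹ = [[-5, -23/4, 11/4], [-3, -7/2, 3/2], [0, -1/4, 1/4]].
P = DT⁻¹ = [[-30, 49, 16], [8, -15, 22]] · [[-5, -23/4, 11/4], [-3, -7/2, 3/2], [0, -1/4, 1/4]] = [[3, -3, -5], [5, 1, 5]].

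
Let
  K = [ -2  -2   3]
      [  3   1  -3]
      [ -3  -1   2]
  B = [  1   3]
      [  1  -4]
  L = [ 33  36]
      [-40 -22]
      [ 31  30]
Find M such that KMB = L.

M = K⁻¹LB⁻¹ (apply K⁻¹ on the left and B⁻¹ on the right).
K has determinant -4; K⁻¹ = [[1/4, -1/4, -3/4], [-3/4, -5/4, -3/4], [0, -1, -1]].
B has determinant -7; B⁻¹ = [[4/7, 3/7], [1/7, -1/7]].
K⁻¹L = [[-5, -8], [2, -22], [9, -8]].
M = (K⁻¹L)B⁻¹ = [[-4, -1], [-2, 4], [4, 5]].

M = [[-4, -1], [-2, 4], [4, 5]]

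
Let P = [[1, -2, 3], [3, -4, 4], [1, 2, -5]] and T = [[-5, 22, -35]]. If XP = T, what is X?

X = [[2, -4, 5]]

Right-multiplying both sides by P⁻¹ gives X = TP⁻¹.
det P = 4, so P⁻¹ = [[3, -1, 1], [19/4, -2, 5/4], [5/2, -1, 1/2]].
X = TP⁻¹ = [[-5, 22, -35]] · [[3, -1, 1], [19/4, -2, 5/4], [5/2, -1, 1/2]] = [[2, -4, 5]].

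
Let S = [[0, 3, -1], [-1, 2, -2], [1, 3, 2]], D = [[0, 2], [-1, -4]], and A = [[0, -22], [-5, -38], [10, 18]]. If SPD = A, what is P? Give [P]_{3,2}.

P = S⁻¹AD⁻¹ (apply S⁻¹ on the left and D⁻¹ on the right).
det S = 5; the adjugate gives S⁻¹ = [[2, -9/5, -4/5], [0, 1/5, 1/5], [-1, 3/5, 3/5]].
det D = 2, so D⁻¹ = [[-2, -1], [1/2, 0]].
S⁻¹A = [[1, 10], [1, -4], [3, 10]].
P = (S⁻¹A)D⁻¹ = [[3, -1], [-4, -1], [-1, -3]].

-3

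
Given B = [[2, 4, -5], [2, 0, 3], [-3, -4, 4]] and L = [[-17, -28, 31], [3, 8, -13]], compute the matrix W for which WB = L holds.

Since B sits to the right of W, W = LB⁻¹.
det B = -4; the adjugate gives B⁻¹ = [[-3, -1, -3], [17/4, 7/4, 4], [2, 1, 2]].
W = LB⁻¹ = [[-17, -28, 31], [3, 8, -13]] · [[-3, -1, -3], [17/4, 7/4, 4], [2, 1, 2]] = [[-6, -1, 1], [-1, -2, -3]].

W = [[-6, -1, 1], [-1, -2, -3]]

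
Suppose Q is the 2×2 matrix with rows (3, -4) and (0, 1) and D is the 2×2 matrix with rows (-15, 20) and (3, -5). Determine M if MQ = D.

Since Q sits to the right of M, M = DQ⁻¹.
det Q = 3; the adjugate gives Q⁻¹ = [[1/3, 4/3], [0, 1]].
M = DQ⁻¹ = [[-15, 20], [3, -5]] · [[1/3, 4/3], [0, 1]] = [[-5, 0], [1, -1]].

M = [[-5, 0], [1, -1]]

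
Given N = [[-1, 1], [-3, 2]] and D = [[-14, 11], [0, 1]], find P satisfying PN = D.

P = [[5, 3], [3, -1]]

N is on the right of P, so right-multiply by N⁻¹: P = DN⁻¹.
N has determinant 1; N⁻¹ = [[2, -1], [3, -1]].
P = DN⁻¹ = [[-14, 11], [0, 1]] · [[2, -1], [3, -1]] = [[5, 3], [3, -1]].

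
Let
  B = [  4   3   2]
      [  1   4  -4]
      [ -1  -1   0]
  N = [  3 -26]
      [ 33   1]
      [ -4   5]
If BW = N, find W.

W = [[1, 1], [3, -6], [-5, -6]]

B is on the left of W, so left-multiply by B⁻¹: W = B⁻¹N.
det B = 2; the adjugate gives B⁻¹ = [[-2, -1, -10], [2, 1, 9], [3/2, 1/2, 13/2]].
W = B⁻¹N = [[-2, -1, -10], [2, 1, 9], [3/2, 1/2, 13/2]] · [[3, -26], [33, 1], [-4, 5]] = [[1, 1], [3, -6], [-5, -6]].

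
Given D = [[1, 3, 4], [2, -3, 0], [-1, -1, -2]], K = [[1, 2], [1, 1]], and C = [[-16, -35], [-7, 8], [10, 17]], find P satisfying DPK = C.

P = D⁻¹CK⁻¹ (apply D⁻¹ on the left and K⁻¹ on the right).
D has determinant -2; D⁻¹ = [[-3, -1, -6], [-2, -1, -4], [5/2, 1, 9/2]].
det K = -1; the adjugate gives K⁻¹ = [[-1, 2], [1, -1]].
D⁻¹C = [[-5, -5], [-1, -6], [-2, -3]].
P = (D⁻¹C)K⁻¹ = [[0, -5], [-5, 4], [-1, -1]].

P = [[0, -5], [-5, 4], [-1, -1]]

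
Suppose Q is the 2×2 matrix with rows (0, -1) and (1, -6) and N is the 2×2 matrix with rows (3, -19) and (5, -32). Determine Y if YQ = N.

Right-multiplying both sides by Q⁻¹ gives Y = NQ⁻¹.
det Q = 1, so Q⁻¹ = [[-6, 1], [-1, 0]].
Y = NQ⁻¹ = [[3, -19], [5, -32]] · [[-6, 1], [-1, 0]] = [[1, 3], [2, 5]].

Y = [[1, 3], [2, 5]]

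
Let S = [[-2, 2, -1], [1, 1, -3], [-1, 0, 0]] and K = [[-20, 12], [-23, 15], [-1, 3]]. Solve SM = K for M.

M = [[1, -3], [-6, 0], [6, -6]]

Since S multiplies M on the left, M = S⁻¹K.
S has determinant 5; S⁻¹ = [[0, 0, -1], [3/5, -1/5, -7/5], [1/5, -2/5, -4/5]].
M = S⁻¹K = [[0, 0, -1], [3/5, -1/5, -7/5], [1/5, -2/5, -4/5]] · [[-20, 12], [-23, 15], [-1, 3]] = [[1, -3], [-6, 0], [6, -6]].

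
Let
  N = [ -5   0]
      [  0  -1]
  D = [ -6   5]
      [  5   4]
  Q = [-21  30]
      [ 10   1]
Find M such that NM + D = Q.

M = [[3, -5], [-5, 3]]

NM = Q − D = [[-15, 25], [5, -3]].
N is on the left of M, so left-multiply by N⁻¹: M = N⁻¹(Q − D).
N has determinant 5; N⁻¹ = [[-1/5, 0], [0, -1]].
M = N⁻¹(Q − D) = [[3, -5], [-5, 3]].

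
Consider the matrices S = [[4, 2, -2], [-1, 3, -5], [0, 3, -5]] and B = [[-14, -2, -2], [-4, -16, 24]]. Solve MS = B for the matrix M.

Since S sits to the right of M, M = BS⁻¹.
S has determinant -4; S⁻¹ = [[0, -1, 1], [5/4, 5, -11/2], [3/4, 3, -7/2]].
M = BS⁻¹ = [[-14, -2, -2], [-4, -16, 24]] · [[0, -1, 1], [5/4, 5, -11/2], [3/4, 3, -7/2]] = [[-4, -2, 4], [-2, -4, 0]].

M = [[-4, -2, 4], [-2, -4, 0]]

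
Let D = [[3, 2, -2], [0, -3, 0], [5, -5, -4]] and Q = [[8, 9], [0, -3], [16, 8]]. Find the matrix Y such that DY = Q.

D is on the left of Y, so left-multiply by D⁻¹: Y = D⁻¹Q.
D has determinant 6; D⁻¹ = [[2, 3, -1], [0, -1/3, 0], [5/2, 25/6, -3/2]].
Y = D⁻¹Q = [[2, 3, -1], [0, -1/3, 0], [5/2, 25/6, -3/2]] · [[8, 9], [0, -3], [16, 8]] = [[0, 1], [0, 1], [-4, -2]].

Y = [[0, 1], [0, 1], [-4, -2]]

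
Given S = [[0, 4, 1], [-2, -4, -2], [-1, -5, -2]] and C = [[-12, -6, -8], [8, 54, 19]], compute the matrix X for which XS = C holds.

S is on the right of X, so right-multiply by S⁻¹: X = CS⁻¹.
det S = -2; the adjugate gives S⁻¹ = [[1, -3/2, 2], [1, -1/2, 1], [-3, 2, -4]].
X = CS⁻¹ = [[-12, -6, -8], [8, 54, 19]] · [[1, -3/2, 2], [1, -1/2, 1], [-3, 2, -4]] = [[6, 5, 2], [5, -1, -6]].

X = [[6, 5, 2], [5, -1, -6]]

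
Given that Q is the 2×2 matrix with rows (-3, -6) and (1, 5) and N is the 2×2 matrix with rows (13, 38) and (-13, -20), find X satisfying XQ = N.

X = [[-3, 4], [5, 2]]

Right-multiplying both sides by Q⁻¹ gives X = NQ⁻¹.
det Q = -9; the adjugate gives Q⁻¹ = [[-5/9, -2/3], [1/9, 1/3]].
X = NQ⁻¹ = [[13, 38], [-13, -20]] · [[-5/9, -2/3], [1/9, 1/3]] = [[-3, 4], [5, 2]].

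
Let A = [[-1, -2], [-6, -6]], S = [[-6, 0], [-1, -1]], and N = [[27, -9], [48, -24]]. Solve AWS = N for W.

Left-multiply by A⁻¹ and right-multiply by S⁻¹: W = A⁻¹NS⁻¹.
A has determinant -6; A⁻¹ = [[1, -1/3], [-1, 1/6]].
S has determinant 6; S⁻¹ = [[-1/6, 0], [1/6, -1]].
A⁻¹N = [[11, -1], [-19, 5]].
W = (A⁻¹N)S⁻¹ = [[-2, 1], [4, -5]].

W = [[-2, 1], [4, -5]]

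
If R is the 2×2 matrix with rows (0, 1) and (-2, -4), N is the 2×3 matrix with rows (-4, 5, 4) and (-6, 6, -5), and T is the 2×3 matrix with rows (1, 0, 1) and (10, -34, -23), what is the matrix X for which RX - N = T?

X = [[4, 4, 4], [-3, 5, 5]]

RX = T + N = [[-3, 5, 5], [4, -28, -28]].
Since R multiplies X on the left, X = R⁻¹(T + N).
det R = 2, so R⁻¹ = [[-2, -1/2], [1, 0]].
X = R⁻¹(T + N) = [[4, 4, 4], [-3, 5, 5]].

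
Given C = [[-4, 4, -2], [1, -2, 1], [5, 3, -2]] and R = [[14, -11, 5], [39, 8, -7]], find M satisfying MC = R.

M = [[-1, 5, 1], [-2, 1, 6]]

Since C sits to the right of M, M = RC⁻¹.
det C = -2, so C⁻¹ = [[-1/2, -1, 0], [-7/2, -9, -1], [-13/2, -16, -2]].
M = RC⁻¹ = [[14, -11, 5], [39, 8, -7]] · [[-1/2, -1, 0], [-7/2, -9, -1], [-13/2, -16, -2]] = [[-1, 5, 1], [-2, 1, 6]].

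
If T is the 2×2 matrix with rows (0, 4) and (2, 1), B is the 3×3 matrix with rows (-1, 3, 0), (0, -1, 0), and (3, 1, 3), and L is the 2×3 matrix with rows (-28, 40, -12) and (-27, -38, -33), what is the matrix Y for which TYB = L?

Y = [[-5, 4, -5], [4, 1, -1]]

Y = T⁻¹LB⁻¹ (apply T⁻¹ on the left and B⁻¹ on the right).
T has determinant -8; T⁻¹ = [[-1/8, 1/2], [1/4, 0]].
det B = 3, so B⁻¹ = [[-1, -3, 0], [0, -1, 0], [1, 10/3, 1/3]].
T⁻¹L = [[-10, -24, -15], [-7, 10, -3]].
Y = (T⁻¹L)B⁻¹ = [[-5, 4, -5], [4, 1, -1]].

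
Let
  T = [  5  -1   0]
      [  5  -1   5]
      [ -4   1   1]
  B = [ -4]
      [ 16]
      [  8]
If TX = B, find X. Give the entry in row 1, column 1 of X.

Left-multiplying both sides by T⁻¹ gives X = T⁻¹B.
det T = -5; the adjugate gives T⁻¹ = [[6/5, -1/5, 1], [5, -1, 5], [-1/5, 1/5, 0]].
X = T⁻¹B = [[6/5, -1/5, 1], [5, -1, 5], [-1/5, 1/5, 0]] · [[-4], [16], [8]] = [[0], [4], [4]].

0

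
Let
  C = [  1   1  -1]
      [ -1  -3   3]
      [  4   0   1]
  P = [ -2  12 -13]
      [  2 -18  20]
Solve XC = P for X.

Right-multiplying both sides by C⁻¹ gives X = PC⁻¹.
det C = -2; the adjugate gives C⁻¹ = [[3/2, 1/2, 0], [-13/2, -5/2, 1], [-6, -2, 1]].
X = PC⁻¹ = [[-2, 12, -13], [2, -18, 20]] · [[3/2, 1/2, 0], [-13/2, -5/2, 1], [-6, -2, 1]] = [[-3, -5, -1], [0, 6, 2]].

X = [[-3, -5, -1], [0, 6, 2]]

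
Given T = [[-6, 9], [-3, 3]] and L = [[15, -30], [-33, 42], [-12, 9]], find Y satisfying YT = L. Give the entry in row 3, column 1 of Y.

Right-multiplying both sides by T⁻¹ gives Y = LT⁻¹.
det T = 9, so T⁻¹ = [[1/3, -1], [1/3, -2/3]].
Y = LT⁻¹ = [[15, -30], [-33, 42], [-12, 9]] · [[1/3, -1], [1/3, -2/3]] = [[-5, 5], [3, 5], [-1, 6]].

-1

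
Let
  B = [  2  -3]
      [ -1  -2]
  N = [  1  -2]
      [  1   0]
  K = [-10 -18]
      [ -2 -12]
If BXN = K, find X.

X = [[0, -2], [-3, 5]]

Left-multiply by B⁻¹ and right-multiply by N⁻¹: X = B⁻¹KN⁻¹.
det B = -7; the adjugate gives B⁻¹ = [[2/7, -3/7], [-1/7, -2/7]].
det N = 2, so N⁻¹ = [[0, 1], [-1/2, 1/2]].
B⁻¹K = [[-2, 0], [2, 6]].
X = (B⁻¹K)N⁻¹ = [[0, -2], [-3, 5]].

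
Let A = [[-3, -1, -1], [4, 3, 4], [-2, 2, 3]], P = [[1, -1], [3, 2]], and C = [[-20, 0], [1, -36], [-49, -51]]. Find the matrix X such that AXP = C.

Left-multiply by A⁻¹ and right-multiply by P⁻¹: X = A⁻¹CP⁻¹.
A has determinant 3; A⁻¹ = [[1/3, 1/3, -1/3], [-20/3, -11/3, 8/3], [14/3, 8/3, -5/3]].
det P = 5; the adjugate gives P⁻¹ = [[2/5, 1/5], [-3/5, 1/5]].
A⁻¹C = [[10, 5], [-1, -4], [-9, -11]].
X = (A⁻¹C)P⁻¹ = [[1, 3], [2, -1], [3, -4]].

X = [[1, 3], [2, -1], [3, -4]]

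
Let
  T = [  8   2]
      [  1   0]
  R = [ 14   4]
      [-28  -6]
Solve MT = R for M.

M = [[2, -2], [-3, -4]]

T is on the right of M, so right-multiply by T⁻¹: M = RT⁻¹.
det T = -2, so T⁻¹ = [[0, 1], [1/2, -4]].
M = RT⁻¹ = [[14, 4], [-28, -6]] · [[0, 1], [1/2, -4]] = [[2, -2], [-3, -4]].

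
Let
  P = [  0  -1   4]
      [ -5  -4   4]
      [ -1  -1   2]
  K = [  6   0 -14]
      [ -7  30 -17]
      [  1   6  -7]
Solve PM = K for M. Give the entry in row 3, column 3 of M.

-2

Left-multiplying both sides by P⁻¹ gives M = P⁻¹K.
det P = -2; the adjugate gives P⁻¹ = [[2, 1, -6], [-3, -2, 10], [-1/2, -1/2, 5/2]].
M = P⁻¹K = [[2, 1, -6], [-3, -2, 10], [-1/2, -1/2, 5/2]] · [[6, 0, -14], [-7, 30, -17], [1, 6, -7]] = [[-1, -6, -3], [6, 0, 6], [3, 0, -2]].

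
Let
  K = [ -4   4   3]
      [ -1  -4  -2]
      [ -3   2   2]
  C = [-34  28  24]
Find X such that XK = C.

Since K sits to the right of X, X = CK⁻¹.
det K = 6, so K⁻¹ = [[-2/3, -1/3, 2/3], [4/3, 1/6, -11/6], [-7/3, -2/3, 10/3]].
X = CK⁻¹ = [[-34, 28, 24]] · [[-2/3, -1/3, 2/3], [4/3, 1/6, -11/6], [-7/3, -2/3, 10/3]] = [[4, 0, 6]].

X = [[4, 0, 6]]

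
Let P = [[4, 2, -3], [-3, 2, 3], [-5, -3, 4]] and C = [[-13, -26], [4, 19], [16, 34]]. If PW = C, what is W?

Since P multiplies W on the left, W = P⁻¹C.
P has determinant 5; P⁻¹ = [[17/5, 1/5, 12/5], [-3/5, 1/5, -3/5], [19/5, 2/5, 14/5]].
W = P⁻¹C = [[17/5, 1/5, 12/5], [-3/5, 1/5, -3/5], [19/5, 2/5, 14/5]] · [[-13, -26], [4, 19], [16, 34]] = [[-5, -3], [-1, -1], [-3, 4]].

W = [[-5, -3], [-1, -1], [-3, 4]]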